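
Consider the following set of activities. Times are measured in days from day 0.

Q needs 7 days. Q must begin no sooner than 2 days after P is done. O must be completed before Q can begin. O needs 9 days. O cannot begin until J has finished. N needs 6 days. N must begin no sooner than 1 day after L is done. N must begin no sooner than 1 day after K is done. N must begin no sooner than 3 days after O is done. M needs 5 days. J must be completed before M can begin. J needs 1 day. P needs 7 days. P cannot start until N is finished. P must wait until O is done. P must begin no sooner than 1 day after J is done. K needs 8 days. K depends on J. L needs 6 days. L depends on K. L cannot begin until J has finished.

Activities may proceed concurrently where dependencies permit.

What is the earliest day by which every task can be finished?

J has no prerequisites, so it starts at day 0 and finishes at day 1.
After J (finishes day 1), O can start at day 1 and finishes at day 10.
M cannot begin until J (finishes day 1). It runs from day 1 to 1 + 5 = day 6.
K cannot begin until J (finishes day 1). It runs from day 1 to 1 + 8 = day 9.
L needs all of K (finishes day 9); J (finishes day 1). That puts its earliest start at day 9; it finishes at 9 + 6 = day 15.
N needs all of L (finishes day 15, plus 1-day gap → day 16); K (finishes day 9, plus 1-day gap → day 10); O (finishes day 10, plus 3-day gap → day 13). That puts its earliest start at day 16; it finishes at 16 + 6 = day 22.
P needs all of N (finishes day 22); O (finishes day 10); J (finishes day 1, plus 1-day gap → day 2). That puts its earliest start at day 22; it finishes at 22 + 7 = day 29.
Q has to wait for P (finishes day 29, plus 2-day gap → day 31); O (finishes day 10). The latest of these is day 31, so Q runs day 31 to 31 + 7 = day 38.
All tasks are finished once the last one completes. Finish times: J at 1, K at 9, L at 15, M at 6, N at 22, O at 10, P at 29, Q at 38. The latest is day 38.

38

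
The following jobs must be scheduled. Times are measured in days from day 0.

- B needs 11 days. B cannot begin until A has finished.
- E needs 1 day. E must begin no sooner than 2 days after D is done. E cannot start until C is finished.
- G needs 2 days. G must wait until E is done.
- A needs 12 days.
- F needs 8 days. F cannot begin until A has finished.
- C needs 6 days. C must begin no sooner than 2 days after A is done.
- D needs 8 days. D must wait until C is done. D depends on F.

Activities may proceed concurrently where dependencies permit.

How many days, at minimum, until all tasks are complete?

33

Nothing blocks A, so it runs from day 0 to day 12.
F waits on A (finishes day 12), so it starts at day 12 and finishes at 12 + 8 = day 20.
After A (finishes day 12, plus 2-day gap → day 14), C can start at day 14 and finishes at day 20.
D cannot start until C (finishes day 20); F (finishes day 20). The controlling bound is day 20, so D finishes at 20 + 8 = day 28.
E needs all of D (finishes day 28, plus 2-day gap → day 30); C (finishes day 20). That puts its earliest start at day 30; it finishes at 30 + 1 = day 31.
G cannot begin until E (finishes day 31). It runs from day 31 to 31 + 2 = day 33.
B cannot begin until A (finishes day 12). It runs from day 12 to 12 + 11 = day 23.
All tasks are finished once the last one completes. Finish times: A at 12, B at 23, C at 20, D at 28, E at 31, F at 20, G at 33. The latest is day 33.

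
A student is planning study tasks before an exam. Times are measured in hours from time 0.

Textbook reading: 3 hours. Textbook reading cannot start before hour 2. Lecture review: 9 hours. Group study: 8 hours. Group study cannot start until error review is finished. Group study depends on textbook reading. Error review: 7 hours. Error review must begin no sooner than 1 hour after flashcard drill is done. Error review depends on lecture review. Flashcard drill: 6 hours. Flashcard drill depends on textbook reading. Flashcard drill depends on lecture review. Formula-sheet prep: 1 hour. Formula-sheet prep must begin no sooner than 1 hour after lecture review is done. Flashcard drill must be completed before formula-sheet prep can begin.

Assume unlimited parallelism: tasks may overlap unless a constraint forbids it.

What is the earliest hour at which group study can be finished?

31

Lecture review has no prerequisites, so it starts at hour 0 and finishes at hour 9.
Textbook reading waits on its own release at hour 2, so it starts at hour 2 and finishes at 2 + 3 = hour 5.
Flashcard drill needs all of textbook reading (finishes hour 5); lecture review (finishes hour 9). That puts its earliest start at hour 9; it finishes at 9 + 6 = hour 15.
Error review needs all of flashcard drill (finishes hour 15, plus 1-hour gap → hour 16); lecture review (finishes hour 9). That puts its earliest start at hour 16; it finishes at 16 + 7 = hour 23.
Group study needs all of error review (finishes hour 23); textbook reading (finishes hour 5). That puts its earliest start at hour 23; it finishes at 23 + 8 = hour 31.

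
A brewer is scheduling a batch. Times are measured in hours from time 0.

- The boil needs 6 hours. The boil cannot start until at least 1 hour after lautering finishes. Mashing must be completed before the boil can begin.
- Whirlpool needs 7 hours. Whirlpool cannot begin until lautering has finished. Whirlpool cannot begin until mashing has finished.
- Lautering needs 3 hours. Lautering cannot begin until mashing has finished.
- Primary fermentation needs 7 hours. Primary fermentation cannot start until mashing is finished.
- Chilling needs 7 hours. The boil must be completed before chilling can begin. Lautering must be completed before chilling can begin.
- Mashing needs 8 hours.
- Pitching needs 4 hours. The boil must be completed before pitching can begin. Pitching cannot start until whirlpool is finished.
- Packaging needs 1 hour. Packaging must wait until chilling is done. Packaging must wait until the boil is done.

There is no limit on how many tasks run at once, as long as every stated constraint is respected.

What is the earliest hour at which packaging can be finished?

Mashing can start immediately at hour 0; it finishes at hour 8.
After mashing (finishes hour 8), lautering can start at hour 8 and finishes at hour 11.
The boil has to wait for lautering (finishes hour 11, plus 1-hour gap → hour 12); mashing (finishes hour 8). The latest of these is hour 12, so the boil runs hour 12 to 12 + 6 = hour 18.
Chilling has to wait for the boil (finishes hour 18); lautering (finishes hour 11). The latest of these is hour 18, so chilling runs hour 18 to 18 + 7 = hour 25.
Packaging needs all of chilling (finishes hour 25); the boil (finishes hour 18). That puts its earliest start at hour 25; it finishes at 25 + 1 = hour 26.

26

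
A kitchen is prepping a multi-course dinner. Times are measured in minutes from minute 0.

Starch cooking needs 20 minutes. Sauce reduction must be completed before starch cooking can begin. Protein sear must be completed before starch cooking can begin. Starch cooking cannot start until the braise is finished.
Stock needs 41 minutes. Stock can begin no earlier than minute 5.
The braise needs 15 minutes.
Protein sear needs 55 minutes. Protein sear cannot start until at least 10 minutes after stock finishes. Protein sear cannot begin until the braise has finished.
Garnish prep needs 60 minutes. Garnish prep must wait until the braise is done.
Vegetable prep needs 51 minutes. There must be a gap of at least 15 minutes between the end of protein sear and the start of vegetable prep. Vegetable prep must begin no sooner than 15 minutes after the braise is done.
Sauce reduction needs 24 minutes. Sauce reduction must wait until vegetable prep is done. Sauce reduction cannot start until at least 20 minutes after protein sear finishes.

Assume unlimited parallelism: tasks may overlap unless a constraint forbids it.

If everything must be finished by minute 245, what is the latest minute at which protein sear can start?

80

To finish by minute 245, starch cooking (duration 20) must start no later than minute 225.
Sauce reduction has to be done before starch cooking (must start by minute 225). That means finishing by minute 225, i.e. starting by 225 − 24 = minute 201.
Vegetable prep feeds into sauce reduction (must start by minute 201); so vegetable prep must finish by minute 201 and therefore start by minute 150.
Protein sear must finish in time for vegetable prep (must start by minute 150, minus 15-minute gap → minute 135); sauce reduction (must start by minute 201, minus 20-minute gap → minute 181); starch cooking (must start by minute 225). The tightest is minute 135, so protein sear must start by 135 − 55 = minute 80.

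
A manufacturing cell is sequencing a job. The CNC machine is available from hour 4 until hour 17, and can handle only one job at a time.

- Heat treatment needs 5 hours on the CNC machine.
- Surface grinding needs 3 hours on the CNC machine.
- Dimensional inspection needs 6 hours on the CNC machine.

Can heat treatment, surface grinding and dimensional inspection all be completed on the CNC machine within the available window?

The CNC machine window is 17 − 4 = 13 hours.
Running back to back, the jobs need 5 + 3 + 6 = 14 hours on the CNC machine.
Since 14 > 13, they cannot all fit.

No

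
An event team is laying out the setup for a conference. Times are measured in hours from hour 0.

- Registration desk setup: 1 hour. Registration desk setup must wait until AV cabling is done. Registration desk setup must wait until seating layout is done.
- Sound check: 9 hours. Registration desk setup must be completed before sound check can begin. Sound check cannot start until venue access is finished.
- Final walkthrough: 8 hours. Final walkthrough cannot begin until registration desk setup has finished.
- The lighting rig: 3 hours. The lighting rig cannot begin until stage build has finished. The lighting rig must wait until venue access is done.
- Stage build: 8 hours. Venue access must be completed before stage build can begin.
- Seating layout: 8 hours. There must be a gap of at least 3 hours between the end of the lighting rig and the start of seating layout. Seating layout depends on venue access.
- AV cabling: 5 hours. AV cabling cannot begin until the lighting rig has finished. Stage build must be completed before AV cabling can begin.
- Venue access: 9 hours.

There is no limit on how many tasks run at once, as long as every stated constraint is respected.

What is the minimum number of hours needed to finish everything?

Venue access can start immediately at hour 0; it finishes at hour 9.
After venue access (finishes hour 9), stage build can start at hour 9 and finishes at hour 17.
The lighting rig needs all of stage build (finishes hour 17); venue access (finishes hour 9). That puts its earliest start at hour 17; it finishes at 17 + 3 = hour 20.
Seating layout has to wait for the lighting rig (finishes hour 20, plus 3-hour gap → hour 23); venue access (finishes hour 9). The latest of these is hour 23, so seating layout runs hour 23 to 23 + 8 = hour 31.
For AV cabling: the lighting rig (finishes hour 20); stage build (finishes hour 17). Taking the maximum gives a start of hour 20, and it finishes at 20 + 5 = hour 25.
Registration desk setup cannot start until AV cabling (finishes hour 25); seating layout (finishes hour 31). The controlling bound is hour 31, so registration desk setup finishes at 31 + 1 = hour 32.
After registration desk setup (finishes hour 32), final walkthrough can start at hour 32 and finishes at hour 40.
Sound check cannot start until registration desk setup (finishes hour 32); venue access (finishes hour 9). The controlling bound is hour 32, so sound check finishes at 32 + 9 = hour 41.
All tasks are finished once the last one completes. Finish times: Venue access at 9, Stage build at 17, The lighting rig at 20, AV cabling at 25, Seating layout at 31, Registration desk setup at 32, Sound check at 41, Final walkthrough at 40. The latest is hour 41.

41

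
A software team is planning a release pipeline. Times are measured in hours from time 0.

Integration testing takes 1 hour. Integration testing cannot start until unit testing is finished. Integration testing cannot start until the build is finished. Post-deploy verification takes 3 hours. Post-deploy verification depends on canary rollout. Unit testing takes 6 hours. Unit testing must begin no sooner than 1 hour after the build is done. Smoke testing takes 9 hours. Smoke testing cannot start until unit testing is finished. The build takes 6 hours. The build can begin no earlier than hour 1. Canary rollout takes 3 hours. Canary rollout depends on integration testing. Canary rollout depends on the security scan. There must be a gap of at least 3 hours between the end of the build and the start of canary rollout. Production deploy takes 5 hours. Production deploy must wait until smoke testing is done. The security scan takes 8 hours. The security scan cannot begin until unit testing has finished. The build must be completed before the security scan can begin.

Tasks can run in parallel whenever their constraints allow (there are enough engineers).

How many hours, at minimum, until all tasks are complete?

The build cannot begin until its own release at hour 1. It runs from hour 1 to 1 + 6 = hour 7.
Unit testing cannot begin until the build (finishes hour 7, plus 1-hour gap → hour 8). It runs from hour 8 to 8 + 6 = hour 14.
After unit testing (finishes hour 14), smoke testing can start at hour 14 and finishes at hour 23.
After smoke testing (finishes hour 23), production deploy can start at hour 23 and finishes at hour 28.
The security scan cannot start until unit testing (finishes hour 14); the build (finishes hour 7). The controlling bound is hour 14, so the security scan finishes at 14 + 8 = hour 22.
For integration testing: unit testing (finishes hour 14); the build (finishes hour 7). Taking the maximum gives a start of hour 14, and it finishes at 14 + 1 = hour 15.
For canary rollout: integration testing (finishes hour 15); the security scan (finishes hour 22); the build (finishes hour 7, plus 3-hour gap → hour 10). Taking the maximum gives a start of hour 22, and it finishes at 22 + 3 = hour 25.
Post-deploy verification cannot begin until canary rollout (finishes hour 25). It runs from hour 25 to 25 + 3 = hour 28.
All tasks are finished once the last one completes. Finish times: The build at 7, Unit testing at 14, Integration testing at 15, The security scan at 22, Smoke testing at 23, Canary rollout at 25, Production deploy at 28, Post-deploy verification at 28. The latest is hour 28.

28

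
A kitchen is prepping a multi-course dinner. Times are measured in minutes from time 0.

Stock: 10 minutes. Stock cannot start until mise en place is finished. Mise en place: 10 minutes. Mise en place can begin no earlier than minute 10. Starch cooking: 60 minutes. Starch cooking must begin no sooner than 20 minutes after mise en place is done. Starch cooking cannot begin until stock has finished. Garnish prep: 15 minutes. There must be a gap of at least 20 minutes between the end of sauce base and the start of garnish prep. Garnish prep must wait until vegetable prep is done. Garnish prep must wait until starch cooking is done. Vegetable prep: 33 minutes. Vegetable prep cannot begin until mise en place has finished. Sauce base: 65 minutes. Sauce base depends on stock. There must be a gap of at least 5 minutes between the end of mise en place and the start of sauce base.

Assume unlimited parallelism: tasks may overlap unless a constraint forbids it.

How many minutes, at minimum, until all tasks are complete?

130

Mise en place cannot begin until its own release at minute 10. It runs from minute 10 to 10 + 10 = minute 20.
Vegetable prep waits on mise en place (finishes minute 20), so it starts at minute 20 and finishes at 20 + 33 = minute 53.
After mise en place (finishes minute 20), stock can start at minute 20 and finishes at minute 30.
Starch cooking has to wait for mise en place (finishes minute 20, plus 20-minute gap → minute 40); stock (finishes minute 30). The latest of these is minute 40, so starch cooking runs minute 40 to 40 + 60 = minute 100.
Sauce base needs all of stock (finishes minute 30); mise en place (finishes minute 20, plus 5-minute gap → minute 25). That puts its earliest start at minute 30; it finishes at 30 + 65 = minute 95.
Garnish prep has to wait for sauce base (finishes minute 95, plus 20-minute gap → minute 115); vegetable prep (finishes minute 53); starch cooking (finishes minute 100). The latest of these is minute 115, so garnish prep runs minute 115 to 115 + 15 = minute 130.
All tasks are finished once the last one completes. Finish times: Mise en place at 20, Stock at 30, Sauce base at 95, Vegetable prep at 53, Starch cooking at 100, Garnish prep at 130. The latest is minute 130.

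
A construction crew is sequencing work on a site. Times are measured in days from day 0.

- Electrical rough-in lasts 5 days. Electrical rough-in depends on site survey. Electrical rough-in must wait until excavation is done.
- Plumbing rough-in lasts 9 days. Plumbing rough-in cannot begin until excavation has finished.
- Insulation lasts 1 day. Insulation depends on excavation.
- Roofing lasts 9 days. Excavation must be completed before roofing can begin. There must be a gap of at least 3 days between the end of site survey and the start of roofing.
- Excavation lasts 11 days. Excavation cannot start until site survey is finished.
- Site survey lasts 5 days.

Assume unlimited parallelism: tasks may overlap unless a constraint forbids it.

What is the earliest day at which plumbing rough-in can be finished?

25

Site survey can start immediately at day 0; it finishes at day 5.
Excavation waits on site survey (finishes day 5), so it starts at day 5 and finishes at 5 + 11 = day 16.
Plumbing rough-in cannot begin until excavation (finishes day 16). It runs from day 16 to 16 + 9 = day 25.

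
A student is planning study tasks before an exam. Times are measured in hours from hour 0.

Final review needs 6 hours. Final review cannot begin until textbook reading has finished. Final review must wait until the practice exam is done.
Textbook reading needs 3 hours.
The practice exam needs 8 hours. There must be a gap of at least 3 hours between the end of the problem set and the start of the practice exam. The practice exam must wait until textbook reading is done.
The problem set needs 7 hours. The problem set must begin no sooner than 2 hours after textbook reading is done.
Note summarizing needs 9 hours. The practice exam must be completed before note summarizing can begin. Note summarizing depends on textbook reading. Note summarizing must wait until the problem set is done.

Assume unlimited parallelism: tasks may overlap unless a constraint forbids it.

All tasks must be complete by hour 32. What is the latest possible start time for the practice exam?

15

To finish by hour 32, note summarizing (duration 9) must start no later than hour 23.
Nothing follows final review; the deadline of hour 32 is its only limit. It must start by 32 − 6 = hour 26.
The practice exam must finish in time for note summarizing (must start by hour 23); final review (must start by hour 26). The tightest is hour 23, so the practice exam must start by 23 − 8 = hour 15.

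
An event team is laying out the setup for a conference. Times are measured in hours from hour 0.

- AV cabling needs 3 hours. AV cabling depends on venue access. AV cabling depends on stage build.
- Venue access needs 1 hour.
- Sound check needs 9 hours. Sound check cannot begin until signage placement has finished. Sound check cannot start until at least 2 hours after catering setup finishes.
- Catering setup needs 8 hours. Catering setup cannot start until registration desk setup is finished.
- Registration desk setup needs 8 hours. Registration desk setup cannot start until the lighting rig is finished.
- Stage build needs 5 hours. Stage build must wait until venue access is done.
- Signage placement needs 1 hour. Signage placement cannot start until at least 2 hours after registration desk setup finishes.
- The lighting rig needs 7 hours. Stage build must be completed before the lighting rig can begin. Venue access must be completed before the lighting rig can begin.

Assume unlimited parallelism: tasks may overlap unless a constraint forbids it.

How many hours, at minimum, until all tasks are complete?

40

Venue access can start immediately at hour 0; it finishes at hour 1.
After venue access (finishes hour 1), stage build can start at hour 1 and finishes at hour 6.
For AV cabling: venue access (finishes hour 1); stage build (finishes hour 6). Taking the maximum gives a start of hour 6, and it finishes at 6 + 3 = hour 9.
For the lighting rig: stage build (finishes hour 6); venue access (finishes hour 1). Taking the maximum gives a start of hour 6, and it finishes at 6 + 7 = hour 13.
After the lighting rig (finishes hour 13), registration desk setup can start at hour 13 and finishes at hour 21.
Catering setup waits on registration desk setup (finishes hour 21), so it starts at hour 21 and finishes at 21 + 8 = hour 29.
Signage placement waits on registration desk setup (finishes hour 21, plus 2-hour gap → hour 23), so it starts at hour 23 and finishes at 23 + 1 = hour 24.
Sound check has to wait for signage placement (finishes hour 24); catering setup (finishes hour 29, plus 2-hour gap → hour 31). The latest of these is hour 31, so sound check runs hour 31 to 31 + 9 = hour 40.
All tasks are finished once the last one completes. Finish times: Venue access at 1, Stage build at 6, The lighting rig at 13, AV cabling at 9, Registration desk setup at 21, Signage placement at 24, Catering setup at 29, Sound check at 40. The latest is hour 40.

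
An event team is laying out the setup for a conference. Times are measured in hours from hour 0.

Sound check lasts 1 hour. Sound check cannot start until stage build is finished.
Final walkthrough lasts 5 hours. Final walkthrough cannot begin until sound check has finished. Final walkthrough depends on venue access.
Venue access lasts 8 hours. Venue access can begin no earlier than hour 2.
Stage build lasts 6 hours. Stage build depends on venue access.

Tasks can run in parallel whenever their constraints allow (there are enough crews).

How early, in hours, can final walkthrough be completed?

Venue access cannot begin until its own release at hour 2. It runs from hour 2 to 2 + 8 = hour 10.
Stage build cannot begin until venue access (finishes hour 10). It runs from hour 10 to 10 + 6 = hour 16.
Sound check cannot begin until stage build (finishes hour 16). It runs from hour 16 to 16 + 1 = hour 17.
Final walkthrough cannot start until sound check (finishes hour 17); venue access (finishes hour 10). The controlling bound is hour 17, so final walkthrough finishes at 17 + 5 = hour 22.

22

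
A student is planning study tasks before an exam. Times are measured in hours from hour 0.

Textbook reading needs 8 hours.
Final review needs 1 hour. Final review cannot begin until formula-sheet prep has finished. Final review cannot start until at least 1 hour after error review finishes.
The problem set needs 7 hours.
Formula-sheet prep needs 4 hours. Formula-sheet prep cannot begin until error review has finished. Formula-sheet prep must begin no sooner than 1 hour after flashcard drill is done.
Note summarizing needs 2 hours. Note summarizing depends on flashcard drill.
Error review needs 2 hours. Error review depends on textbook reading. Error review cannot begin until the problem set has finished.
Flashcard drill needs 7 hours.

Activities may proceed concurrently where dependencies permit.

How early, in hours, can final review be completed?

15

Nothing blocks flashcard drill, so it runs from hour 0 to hour 7.
Nothing blocks the problem set, so it runs from hour 0 to hour 7.
Nothing blocks textbook reading, so it runs from hour 0 to hour 8.
Error review cannot start until textbook reading (finishes hour 8); the problem set (finishes hour 7). The controlling bound is hour 8, so error review finishes at 8 + 2 = hour 10.
Formula-sheet prep needs all of error review (finishes hour 10); flashcard drill (finishes hour 7, plus 1-hour gap → hour 8). That puts its earliest start at hour 10; it finishes at 10 + 4 = hour 14.
Final review needs all of formula-sheet prep (finishes hour 14); error review (finishes hour 10, plus 1-hour gap → hour 11). That puts its earliest start at hour 14; it finishes at 14 + 1 = hour 15.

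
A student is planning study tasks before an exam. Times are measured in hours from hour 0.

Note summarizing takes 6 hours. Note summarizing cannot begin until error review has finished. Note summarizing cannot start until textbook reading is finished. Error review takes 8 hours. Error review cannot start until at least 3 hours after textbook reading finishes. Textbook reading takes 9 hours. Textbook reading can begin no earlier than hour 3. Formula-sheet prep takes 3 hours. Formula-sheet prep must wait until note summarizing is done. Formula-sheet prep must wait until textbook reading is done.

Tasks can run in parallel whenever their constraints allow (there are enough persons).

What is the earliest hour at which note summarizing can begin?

23

Textbook reading waits on its own release at hour 3, so it starts at hour 3 and finishes at 3 + 9 = hour 12.
Error review cannot begin until textbook reading (finishes hour 12, plus 3-hour gap → hour 15). It runs from hour 15 to 15 + 8 = hour 23.
Note summarizing waits on error review (finishes hour 23); textbook reading (finishes hour 12). The latest of these is hour 23, which is the earliest note summarizing can start.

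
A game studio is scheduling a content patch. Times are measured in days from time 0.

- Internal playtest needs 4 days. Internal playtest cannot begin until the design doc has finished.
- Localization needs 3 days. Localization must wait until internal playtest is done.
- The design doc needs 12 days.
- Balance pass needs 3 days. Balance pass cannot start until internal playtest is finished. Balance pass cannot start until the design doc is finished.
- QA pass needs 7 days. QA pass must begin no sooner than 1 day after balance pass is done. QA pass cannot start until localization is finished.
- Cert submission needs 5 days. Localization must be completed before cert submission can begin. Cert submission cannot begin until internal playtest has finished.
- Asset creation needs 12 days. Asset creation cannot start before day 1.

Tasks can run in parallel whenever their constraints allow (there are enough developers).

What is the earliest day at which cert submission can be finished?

24

The design doc has no prerequisites, so it starts at day 0 and finishes at day 12.
After the design doc (finishes day 12), internal playtest can start at day 12 and finishes at day 16.
Localization cannot begin until internal playtest (finishes day 16). It runs from day 16 to 16 + 3 = day 19.
Cert submission has to wait for localization (finishes day 19); internal playtest (finishes day 16). The latest of these is day 19, so cert submission runs day 19 to 19 + 5 = day 24.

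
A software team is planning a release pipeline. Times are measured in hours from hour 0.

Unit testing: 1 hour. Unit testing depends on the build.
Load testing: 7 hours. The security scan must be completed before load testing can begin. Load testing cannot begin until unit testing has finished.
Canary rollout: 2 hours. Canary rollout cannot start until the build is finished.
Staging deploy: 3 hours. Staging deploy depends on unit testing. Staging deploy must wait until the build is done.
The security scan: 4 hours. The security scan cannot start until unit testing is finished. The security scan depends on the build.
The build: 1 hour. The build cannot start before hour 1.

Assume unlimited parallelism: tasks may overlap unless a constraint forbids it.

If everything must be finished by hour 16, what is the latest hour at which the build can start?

3

To finish by hour 16, load testing (duration 7) must start no later than hour 9.
The security scan has to be done before load testing (must start by hour 9). That means finishing by hour 9, i.e. starting by 9 − 4 = hour 5.
To finish by hour 16, staging deploy (duration 3) must start no later than hour 13.
Unit testing has several dependents: the security scan (must start by hour 5); staging deploy (must start by hour 13); load testing (must start by hour 9). The earliest of those limits is hour 5, so unit testing must start by 5 − 1 = hour 4.
Nothing follows canary rollout; the deadline of hour 16 is its only limit. It must start by 16 − 2 = hour 14.
The build feeds unit testing (must start by hour 4); the security scan (must start by hour 5); staging deploy (must start by hour 13); canary rollout (must start by hour 14). Taking the minimum, the build must finish by hour 4 and start by 4 − 1 = hour 3.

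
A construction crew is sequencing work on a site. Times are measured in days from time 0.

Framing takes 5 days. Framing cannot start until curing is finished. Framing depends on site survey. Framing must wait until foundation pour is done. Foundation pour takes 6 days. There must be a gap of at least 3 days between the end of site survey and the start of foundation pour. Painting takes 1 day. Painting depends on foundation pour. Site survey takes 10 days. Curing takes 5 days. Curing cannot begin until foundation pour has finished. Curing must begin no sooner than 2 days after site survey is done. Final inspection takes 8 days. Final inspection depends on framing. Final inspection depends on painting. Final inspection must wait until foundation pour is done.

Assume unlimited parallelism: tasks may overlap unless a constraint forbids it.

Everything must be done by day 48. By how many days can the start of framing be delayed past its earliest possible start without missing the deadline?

Nothing blocks site survey, so it runs from day 0 to day 10.
Foundation pour waits on site survey (finishes day 10, plus 3-day gap → day 13), so it starts at day 13 and finishes at 13 + 6 = day 19.
Curing needs all of foundation pour (finishes day 19); site survey (finishes day 10, plus 2-day gap → day 12). That puts its earliest start at day 19; it finishes at 19 + 5 = day 24.
Framing has to wait for curing (finishes day 24); site survey (finishes day 10); foundation pour (finishes day 19). The latest of these is day 24, so framing runs day 24 to 24 + 5 = day 29.

Working backward from the deadline:
Nothing follows final inspection; the deadline of day 48 is its only limit. It must start by 48 − 8 = day 40.
Framing must finish before final inspection (must start by day 40). With a 5-day duration, framing must start by 40 − 5 = day 35.
So framing can start as early as day 24 and as late as day 35, giving 35 − 24 = 11 days of slack.

11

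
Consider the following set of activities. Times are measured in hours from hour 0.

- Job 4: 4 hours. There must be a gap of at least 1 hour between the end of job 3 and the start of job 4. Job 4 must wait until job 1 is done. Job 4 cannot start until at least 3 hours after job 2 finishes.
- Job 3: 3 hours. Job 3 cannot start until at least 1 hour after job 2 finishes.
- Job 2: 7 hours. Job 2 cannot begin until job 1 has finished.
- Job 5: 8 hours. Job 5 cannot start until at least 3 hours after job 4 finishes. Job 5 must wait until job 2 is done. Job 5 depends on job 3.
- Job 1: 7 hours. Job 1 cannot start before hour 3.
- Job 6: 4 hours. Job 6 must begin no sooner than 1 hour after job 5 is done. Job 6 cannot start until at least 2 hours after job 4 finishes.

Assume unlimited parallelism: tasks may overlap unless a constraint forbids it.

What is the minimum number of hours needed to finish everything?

After its own release at hour 3, job 1 can start at hour 3 and finishes at hour 10.
Job 2 waits on job 1 (finishes hour 10), so it starts at hour 10 and finishes at 10 + 7 = hour 17.
Job 3 waits on job 2 (finishes hour 17, plus 1-hour gap → hour 18), so it starts at hour 18 and finishes at 18 + 3 = hour 21.
Job 4 cannot start until job 3 (finishes hour 21, plus 1-hour gap → hour 22); job 1 (finishes hour 10); job 2 (finishes hour 17, plus 3-hour gap → hour 20). The controlling bound is hour 22, so job 4 finishes at 22 + 4 = hour 26.
Job 5 needs all of job 4 (finishes hour 26, plus 3-hour gap → hour 29); job 2 (finishes hour 17); job 3 (finishes hour 21). That puts its earliest start at hour 29; it finishes at 29 + 8 = hour 37.
For job 6: job 5 (finishes hour 37, plus 1-hour gap → hour 38); job 4 (finishes hour 26, plus 2-hour gap → hour 28). Taking the maximum gives a start of hour 38, and it finishes at 38 + 4 = hour 42.
All tasks are finished once the last one completes. Finish times: Job 1 at 10, Job 2 at 17, Job 3 at 21, Job 4 at 26, Job 5 at 37, Job 6 at 42. The latest is hour 42.

42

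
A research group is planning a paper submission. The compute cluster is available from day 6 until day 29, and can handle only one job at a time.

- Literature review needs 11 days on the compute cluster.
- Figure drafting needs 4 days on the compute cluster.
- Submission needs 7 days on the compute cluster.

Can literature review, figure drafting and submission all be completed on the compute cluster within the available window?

Yes

The compute cluster window is 29 − 6 = 23 days.
Running back to back, the jobs need 11 + 4 + 7 = 22 days on the compute cluster.
Since 22 ≤ 23, they fit within the window.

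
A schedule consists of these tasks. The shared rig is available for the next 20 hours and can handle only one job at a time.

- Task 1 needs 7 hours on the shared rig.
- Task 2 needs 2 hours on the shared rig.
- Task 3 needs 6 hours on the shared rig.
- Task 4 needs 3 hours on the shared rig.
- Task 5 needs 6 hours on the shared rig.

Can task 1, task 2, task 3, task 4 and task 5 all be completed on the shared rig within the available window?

No

Running back to back, the jobs need 7 + 2 + 6 + 3 + 6 = 24 hours on the shared rig.
Since 24 > 20, they cannot all fit.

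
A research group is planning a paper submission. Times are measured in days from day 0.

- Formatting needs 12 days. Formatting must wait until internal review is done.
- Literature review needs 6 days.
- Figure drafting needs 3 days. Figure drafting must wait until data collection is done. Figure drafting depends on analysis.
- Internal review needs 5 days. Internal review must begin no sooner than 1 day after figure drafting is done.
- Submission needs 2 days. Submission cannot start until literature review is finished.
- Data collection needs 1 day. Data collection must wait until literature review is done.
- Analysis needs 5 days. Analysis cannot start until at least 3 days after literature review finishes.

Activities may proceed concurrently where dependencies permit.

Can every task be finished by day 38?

Nothing blocks literature review, so it runs from day 0 to day 6.
After literature review (finishes day 6), submission can start at day 6 and finishes at day 8.
Analysis waits on literature review (finishes day 6, plus 3-day gap → day 9), so it starts at day 9 and finishes at 9 + 5 = day 14.
Data collection waits on literature review (finishes day 6), so it starts at day 6 and finishes at 6 + 1 = day 7.
Figure drafting needs all of data collection (finishes day 7); analysis (finishes day 14). That puts its earliest start at day 14; it finishes at 14 + 3 = day 17.
Internal review waits on figure drafting (finishes day 17, plus 1-day gap → day 18), so it starts at day 18 and finishes at 18 + 5 = day 23.
Formatting waits on internal review (finishes day 23), so it starts at day 23 and finishes at 23 + 12 = day 35.
Every task is finished by day 35, which is no later than the deadline of 38, so the schedule is feasible.

Yes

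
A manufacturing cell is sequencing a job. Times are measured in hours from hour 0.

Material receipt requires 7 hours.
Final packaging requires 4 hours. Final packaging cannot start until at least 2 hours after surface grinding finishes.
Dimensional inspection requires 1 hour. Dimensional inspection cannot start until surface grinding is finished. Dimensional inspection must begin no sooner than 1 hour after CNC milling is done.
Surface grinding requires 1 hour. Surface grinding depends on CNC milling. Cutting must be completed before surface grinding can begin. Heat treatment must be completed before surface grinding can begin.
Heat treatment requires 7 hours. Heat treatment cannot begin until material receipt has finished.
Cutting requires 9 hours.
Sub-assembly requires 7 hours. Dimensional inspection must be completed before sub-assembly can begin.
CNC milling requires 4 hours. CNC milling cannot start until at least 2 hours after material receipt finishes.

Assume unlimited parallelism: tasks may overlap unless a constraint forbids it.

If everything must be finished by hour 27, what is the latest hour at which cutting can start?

9

Sub-assembly has no dependents, so it just needs to finish by hour 27. Starting by 27 − 7 = hour 20 achieves that.
Dimensional inspection feeds into sub-assembly (must start by hour 20); so dimensional inspection must finish by hour 20 and therefore start by hour 19.
Nothing follows final packaging; the deadline of hour 27 is its only limit. It must start by 27 − 4 = hour 23.
Surface grinding must finish in time for dimensional inspection (must start by hour 19); final packaging (must start by hour 23, minus 2-hour gap → hour 21). The tightest is hour 19, so surface grinding must start by 19 − 1 = hour 18.
Cutting has to be done before surface grinding (must start by hour 18). That means finishing by hour 18, i.e. starting by 18 − 9 = hour 9.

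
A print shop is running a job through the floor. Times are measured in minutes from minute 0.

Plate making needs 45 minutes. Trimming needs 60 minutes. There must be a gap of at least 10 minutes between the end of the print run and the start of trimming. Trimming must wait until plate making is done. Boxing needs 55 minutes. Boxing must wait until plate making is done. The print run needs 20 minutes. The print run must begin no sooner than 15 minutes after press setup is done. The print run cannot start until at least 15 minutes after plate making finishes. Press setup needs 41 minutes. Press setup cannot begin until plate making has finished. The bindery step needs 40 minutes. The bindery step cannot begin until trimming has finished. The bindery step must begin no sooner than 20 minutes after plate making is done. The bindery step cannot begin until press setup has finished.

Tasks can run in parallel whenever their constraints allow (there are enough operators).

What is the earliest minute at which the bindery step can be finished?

Plate making can start immediately at minute 0; it finishes at minute 45.
After plate making (finishes minute 45), press setup can start at minute 45 and finishes at minute 86.
The print run cannot start until press setup (finishes minute 86, plus 15-minute gap → minute 101); plate making (finishes minute 45, plus 15-minute gap → minute 60). The controlling bound is minute 101, so the print run finishes at 101 + 20 = minute 121.
Trimming cannot start until the print run (finishes minute 121, plus 10-minute gap → minute 131); plate making (finishes minute 45). The controlling bound is minute 131, so trimming finishes at 131 + 60 = minute 191.
The bindery step needs all of trimming (finishes minute 191); plate making (finishes minute 45, plus 20-minute gap → minute 65); press setup (finishes minute 86). That puts its earliest start at minute 191; it finishes at 191 + 40 = minute 231.

231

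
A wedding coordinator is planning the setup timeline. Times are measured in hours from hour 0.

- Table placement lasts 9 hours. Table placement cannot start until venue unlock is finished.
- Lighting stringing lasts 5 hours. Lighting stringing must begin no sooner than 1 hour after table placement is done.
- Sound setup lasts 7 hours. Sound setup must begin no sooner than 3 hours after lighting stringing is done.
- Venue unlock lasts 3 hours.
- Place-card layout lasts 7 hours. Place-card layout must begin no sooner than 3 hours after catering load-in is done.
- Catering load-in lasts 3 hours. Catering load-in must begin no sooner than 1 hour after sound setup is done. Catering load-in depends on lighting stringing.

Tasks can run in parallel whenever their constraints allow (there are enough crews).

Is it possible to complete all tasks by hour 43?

Nothing blocks venue unlock, so it runs from hour 0 to hour 3.
Table placement waits on venue unlock (finishes hour 3), so it starts at hour 3 and finishes at 3 + 9 = hour 12.
After table placement (finishes hour 12, plus 1-hour gap → hour 13), lighting stringing can start at hour 13 and finishes at hour 18.
After lighting stringing (finishes hour 18, plus 3-hour gap → hour 21), sound setup can start at hour 21 and finishes at hour 28.
Catering load-in cannot start until sound setup (finishes hour 28, plus 1-hour gap → hour 29); lighting stringing (finishes hour 18). The controlling bound is hour 29, so catering load-in finishes at 29 + 3 = hour 32.
After catering load-in (finishes hour 32, plus 3-hour gap → hour 35), place-card layout can start at hour 35 and finishes at hour 42.
Every task is finished by hour 42, which is no later than the deadline of 43, so the schedule is feasible.

Yes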